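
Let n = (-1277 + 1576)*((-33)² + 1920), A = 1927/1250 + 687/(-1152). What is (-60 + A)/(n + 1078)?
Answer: -488729/7454640000 ≈ -6.5560e-5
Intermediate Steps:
A = 226859/240000 (A = 1927*(1/1250) + 687*(-1/1152) = 1927/1250 - 229/384 = 226859/240000 ≈ 0.94525)
n = 899691 (n = 299*(1089 + 1920) = 299*3009 = 899691)
(-60 + A)/(n + 1078) = (-60 + 226859/240000)/(899691 + 1078) = -14173141/240000/900769 = -14173141/240000*1/900769 = -488729/7454640000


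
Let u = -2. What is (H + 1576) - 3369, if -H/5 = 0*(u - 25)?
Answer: -1793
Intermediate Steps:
H = 0 (H = -0*(-2 - 25) = -0*(-27) = -5*0 = 0)
(H + 1576) - 3369 = (0 + 1576) - 3369 = 1576 - 3369 = -1793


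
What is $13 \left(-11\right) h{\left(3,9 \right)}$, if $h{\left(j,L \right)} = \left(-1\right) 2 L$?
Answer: $2574$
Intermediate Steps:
$h{\left(j,L \right)} = - 2 L$
$13 \left(-11\right) h{\left(3,9 \right)} = 13 \left(-11\right) \left(\left(-2\right) 9\right) = \left(-143\right) \left(-18\right) = 2574$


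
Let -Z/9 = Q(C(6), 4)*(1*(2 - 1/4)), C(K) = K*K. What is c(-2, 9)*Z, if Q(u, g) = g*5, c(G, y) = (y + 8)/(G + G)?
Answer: 5355/4 ≈ 1338.8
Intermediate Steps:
C(K) = K²
c(G, y) = (8 + y)/(2*G) (c(G, y) = (8 + y)/((2*G)) = (8 + y)*(1/(2*G)) = (8 + y)/(2*G))
Q(u, g) = 5*g
Z = -315 (Z = -9*5*4*1*(2 - 1/4) = -180*1*(2 - 1*¼) = -180*1*(2 - ¼) = -180*1*(7/4) = -180*7/4 = -9*35 = -315)
c(-2, 9)*Z = ((½)*(8 + 9)/(-2))*(-315) = ((½)*(-½)*17)*(-315) = -17/4*(-315) = 5355/4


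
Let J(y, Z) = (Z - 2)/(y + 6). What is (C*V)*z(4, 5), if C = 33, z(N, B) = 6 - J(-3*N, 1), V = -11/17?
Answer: -4235/34 ≈ -124.56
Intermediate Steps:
J(y, Z) = (-2 + Z)/(6 + y)
V = -11/17 (V = -11*1/17 = -11/17 ≈ -0.64706)
z(N, B) = 6 + 1/(6 - 3*N) (z(N, B) = 6 - (-2 + 1)/(6 - 3*N) = 6 - (-1)/(6 - 3*N) = 6 + 1/(6 - 3*N))
(C*V)*z(4, 5) = (33*(-11/17))*((-37 + 18*4)/(3*(-2 + 4))) = -121*(-37 + 72)/(17*2) = -121*35/(17*2) = -363/17*35/6 = -4235/34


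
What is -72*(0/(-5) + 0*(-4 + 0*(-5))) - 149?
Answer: -149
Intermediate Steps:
-72*(0/(-5) + 0*(-4 + 0*(-5))) - 149 = -72*(0*(-1/5) + 0*(-4 + 0)) - 149 = -72*(0 + 0*(-4)) - 149 = -72*(0 + 0) - 149 = -72*0 - 149 = 0 - 149 = -149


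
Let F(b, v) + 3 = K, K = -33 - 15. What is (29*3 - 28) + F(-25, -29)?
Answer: 8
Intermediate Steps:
K = -48
F(b, v) = -51 (F(b, v) = -3 - 48 = -51)
(29*3 - 28) + F(-25, -29) = (29*3 - 28) - 51 = (87 - 28) - 51 = 59 - 51 = 8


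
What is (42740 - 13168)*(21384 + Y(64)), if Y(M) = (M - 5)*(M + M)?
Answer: 855695392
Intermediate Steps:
Y(M) = 2*M*(-5 + M) (Y(M) = (-5 + M)*(2*M) = 2*M*(-5 + M))
(42740 - 13168)*(21384 + Y(64)) = (42740 - 13168)*(21384 + 2*64*(-5 + 64)) = 29572*(21384 + 2*64*59) = 29572*(21384 + 7552) = 29572*28936 = 855695392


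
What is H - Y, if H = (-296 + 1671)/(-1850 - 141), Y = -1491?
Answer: 269746/181 ≈ 1490.3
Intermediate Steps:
H = -125/181 (H = 1375/(-1991) = 1375*(-1/1991) = -125/181 ≈ -0.69061)
H - Y = -125/181 - 1*(-1491) = -125/181 + 1491 = 269746/181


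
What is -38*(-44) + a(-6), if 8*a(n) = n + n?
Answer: 3341/2 ≈ 1670.5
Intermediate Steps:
a(n) = n/4 (a(n) = (n + n)/8 = (2*n)/8 = n/4)
-38*(-44) + a(-6) = -38*(-44) + (¼)*(-6) = 1672 - 3/2 = 3341/2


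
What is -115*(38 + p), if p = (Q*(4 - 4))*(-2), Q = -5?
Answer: -4370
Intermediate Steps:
p = 0 (p = -5*(4 - 4)*(-2) = -5*0*(-2) = 0*(-2) = 0)
-115*(38 + p) = -115*(38 + 0) = -115*38 = -4370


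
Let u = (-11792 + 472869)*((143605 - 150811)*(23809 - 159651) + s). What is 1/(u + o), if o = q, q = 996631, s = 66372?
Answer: 1/451368482535079 ≈ 2.2155e-15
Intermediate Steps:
u = 451368481538448 (u = (-11792 + 472869)*((143605 - 150811)*(23809 - 159651) + 66372) = 461077*(-7206*(-135842) + 66372) = 461077*(978877452 + 66372) = 461077*978943824 = 451368481538448)
o = 996631
1/(u + o) = 1/(451368481538448 + 996631) = 1/451368482535079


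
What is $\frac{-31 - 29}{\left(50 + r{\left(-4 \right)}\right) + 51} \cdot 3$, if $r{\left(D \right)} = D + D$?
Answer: $- \frac{60}{31} \approx -1.9355$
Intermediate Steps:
$r{\left(D \right)} = 2 D$
$\frac{-31 - 29}{\left(50 + r{\left(-4 \right)}\right) + 51} \cdot 3 = \frac{-31 - 29}{\left(50 + 2 \left(-4\right)\right) + 51} \cdot 3 = - \frac{60}{\left(50 - 8\right) + 51} \cdot 3 = - \frac{60}{42 + 51} \cdot 3 = - \frac{60}{93} \cdot 3 = \left(-60\right) \frac{1}{93} \cdot 3 = \left(- \frac{20}{31}\right) 3 = - \frac{60}{31}$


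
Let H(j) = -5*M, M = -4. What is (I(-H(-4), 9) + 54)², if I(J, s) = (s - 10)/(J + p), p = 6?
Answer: 573049/196 ≈ 2923.7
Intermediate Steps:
H(j) = 20 (H(j) = -5*(-4) = 20)
I(J, s) = (-10 + s)/(6 + J) (I(J, s) = (s - 10)/(J + 6) = (-10 + s)/(6 + J))
(I(-H(-4), 9) + 54)² = ((-10 + 9)/(6 - 1*20) + 54)² = (-1/(6 - 20) + 54)² = (-1/(-14) + 54)² = (-1/14*(-1) + 54)² = (1/14 + 54)² = (757/14)² = 573049/196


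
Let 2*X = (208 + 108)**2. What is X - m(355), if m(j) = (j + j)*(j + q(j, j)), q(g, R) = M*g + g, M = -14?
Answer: 3074528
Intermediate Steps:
X = 49928 (X = (208 + 108)**2/2 = (1/2)*316**2 = (1/2)*99856 = 49928)
q(g, R) = -13*g (q(g, R) = -14*g + g = -13*g)
m(j) = -24*j**2 (m(j) = (j + j)*(j - 13*j) = (2*j)*(-12*j) = -24*j**2)
X - m(355) = 49928 - (-24)*355**2 = 49928 - (-24)*126025 = 49928 - 1*(-3024600) = 49928 + 3024600 = 3074528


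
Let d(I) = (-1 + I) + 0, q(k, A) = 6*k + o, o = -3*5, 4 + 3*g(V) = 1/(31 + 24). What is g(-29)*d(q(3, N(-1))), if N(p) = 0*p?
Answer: -146/55 ≈ -2.6545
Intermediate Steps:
g(V) = -73/55 (g(V) = -4/3 + 1/(3*(31 + 24)) = -4/3 + (⅓)/55 = -4/3 + (⅓)*(1/55) = -4/3 + 1/165 = -73/55)
N(p) = 0
o = -15
q(k, A) = -15 + 6*k (q(k, A) = 6*k - 15 = -15 + 6*k)
d(I) = -1 + I
g(-29)*d(q(3, N(-1))) = -73*(-1 + (-15 + 6*3))/55 = -73*(-1 + (-15 + 18))/55 = -73*(-1 + 3)/55 = -73/55*2 = -146/55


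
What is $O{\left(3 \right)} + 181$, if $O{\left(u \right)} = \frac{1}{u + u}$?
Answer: $\frac{1087}{6} \approx 181.17$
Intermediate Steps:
$O{\left(u \right)} = \frac{1}{2 u}$
$O{\left(3 \right)} + 181 = \frac{1}{2 \cdot 3} + 181 = \frac{1}{2} \cdot \frac{1}{3} + 181 = \frac{1}{6} + 181 = \frac{1087}{6}$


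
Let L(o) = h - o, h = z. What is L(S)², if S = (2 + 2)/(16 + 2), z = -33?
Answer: 89401/81 ≈ 1103.7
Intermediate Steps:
h = -33
S = 2/9 (S = 4/18 = 4*(1/18) = 2/9 ≈ 0.22222)
L(o) = -33 - o
L(S)² = (-33 - 1*2/9)² = (-33 - 2/9)² = (-299/9)² = 89401/81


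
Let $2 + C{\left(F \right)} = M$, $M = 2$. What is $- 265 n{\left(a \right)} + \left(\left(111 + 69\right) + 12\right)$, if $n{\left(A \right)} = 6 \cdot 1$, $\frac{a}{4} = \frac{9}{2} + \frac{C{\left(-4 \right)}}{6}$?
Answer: $-1398$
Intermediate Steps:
$C{\left(F \right)} = 0$ ($C{\left(F \right)} = -2 + 2 = 0$)
$a = 18$ ($a = 4 \left(\frac{9}{2} + \frac{0}{6}\right) = 4 \left(9 \cdot \frac{1}{2} + 0 \cdot \frac{1}{6}\right) = 4 \left(\frac{9}{2} + 0\right) = 4 \cdot \frac{9}{2} = 18$)
$n{\left(A \right)} = 6$
$- 265 n{\left(a \right)} + \left(\left(111 + 69\right) + 12\right) = \left(-265\right) 6 + \left(\left(111 + 69\right) + 12\right) = -1590 + \left(180 + 12\right) = -1590 + 192 = -1398$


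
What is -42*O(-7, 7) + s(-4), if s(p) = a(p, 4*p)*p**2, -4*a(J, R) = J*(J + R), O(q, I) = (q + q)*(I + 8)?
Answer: 8500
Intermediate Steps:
O(q, I) = 2*q*(8 + I) (O(q, I) = (2*q)*(8 + I) = 2*q*(8 + I))
a(J, R) = -J*(J + R)/4
s(p) = -5*p**4/4 (s(p) = (-p*(p + 4*p)/4)*p**2 = (-p*5*p/4)*p**2 = (-5*p**2/4)*p**2 = -5*p**4/4)
-42*O(-7, 7) + s(-4) = -84*(-7)*(8 + 7) - 5/4*(-4)**4 = -84*(-7)*15 - 5/4*256 = -42*(-210) - 320 = 8820 - 320 = 8500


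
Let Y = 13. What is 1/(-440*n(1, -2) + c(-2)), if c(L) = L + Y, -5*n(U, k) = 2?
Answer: 1/187 ≈ 0.0053476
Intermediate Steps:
n(U, k) = -⅖ (n(U, k) = -⅕*2 = -⅖)
c(L) = 13 + L (c(L) = L + 13 = 13 + L)
1/(-440*n(1, -2) + c(-2)) = 1/(-440*(-⅖) + (13 - 2)) = 1/(176 + 11) = 1/187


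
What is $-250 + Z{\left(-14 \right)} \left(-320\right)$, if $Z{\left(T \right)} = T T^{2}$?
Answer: $877830$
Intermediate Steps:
$Z{\left(T \right)} = T^{3}$
$-250 + Z{\left(-14 \right)} \left(-320\right) = -250 + \left(-14\right)^{3} \left(-320\right) = -250 - -878080 = -250 + 878080 = 877830$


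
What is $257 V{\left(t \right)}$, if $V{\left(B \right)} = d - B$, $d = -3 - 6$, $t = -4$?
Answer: $-1285$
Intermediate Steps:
$d = -9$ ($d = -3 - 6 = -9$)
$V{\left(B \right)} = -9 - B$
$257 V{\left(t \right)} = 257 \left(-9 - -4\right) = 257 \left(-9 + 4\right) = 257 \left(-5\right) = -1285$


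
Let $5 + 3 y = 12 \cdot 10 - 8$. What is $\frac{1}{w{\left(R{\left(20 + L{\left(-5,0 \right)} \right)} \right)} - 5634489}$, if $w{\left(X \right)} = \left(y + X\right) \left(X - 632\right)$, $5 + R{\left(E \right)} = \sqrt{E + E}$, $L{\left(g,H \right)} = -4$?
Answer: $- \frac{50885925}{287708490020273} + \frac{21828 \sqrt{2}}{287708490020273} \approx -1.7676 \cdot 10^{-7}$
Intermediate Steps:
$y = \frac{107}{3}$ ($y = - \frac{5}{3} + \frac{12 \cdot 10 - 8}{3} = - \frac{5}{3} + \frac{120 - 8}{3} = - \frac{5}{3} + \frac{1}{3} \cdot 112 = - \frac{5}{3} + \frac{112}{3} = \frac{107}{3} \approx 35.667$)
$R{\left(E \right)} = -5 + \sqrt{2} \sqrt{E}$ ($R{\left(E \right)} = -5 + \sqrt{E + E} = -5 + \sqrt{2 E} = -5 + \sqrt{2} \sqrt{E}$)
$w{\left(X \right)} = \left(-632 + X\right) \left(\frac{107}{3} + X\right)$ ($w{\left(X \right)} = \left(\frac{107}{3} + X\right) \left(X - 632\right) = \left(\frac{107}{3} + X\right) \left(-632 + X\right) = \left(-632 + X\right) \left(\frac{107}{3} + X\right)$)
$\frac{1}{w{\left(R{\left(20 + L{\left(-5,0 \right)} \right)} \right)} - 5634489} = \frac{1}{\left(- \frac{67624}{3} + \left(-5 + \sqrt{2} \sqrt{20 - 4}\right)^{2} - \frac{1789 \left(-5 + \sqrt{2} \sqrt{20 - 4}\right)}{3}\right) - 5634489} = \frac{1}{\left(- \frac{67624}{3} + \left(-5 + \sqrt{2} \sqrt{16}\right)^{2} - \frac{1789 \left(-5 + \sqrt{2} \sqrt{16}\right)}{3}\right) - 5634489} = \frac{1}{\left(- \frac{67624}{3} + \left(-5 + \sqrt{2} \cdot 4\right)^{2} - \frac{1789 \left(-5 + \sqrt{2} \cdot 4\right)}{3}\right) - 5634489} = \frac{1}{\left(- \frac{67624}{3} + \left(-5 + 4 \sqrt{2}\right)^{2} - \frac{1789 \left(-5 + 4 \sqrt{2}\right)}{3}\right) - 5634489} = \frac{1}{\left(- \frac{67624}{3} + \left(-5 + 4 \sqrt{2}\right)^{2} + \left(\frac{8945}{3} - \frac{7156 \sqrt{2}}{3}\right)\right) - 5634489} = \frac{1}{\left(- \frac{58679}{3} + \left(-5 + 4 \sqrt{2}\right)^{2} - \frac{7156 \sqrt{2}}{3}\right) - 5634489} = \frac{1}{- \frac{16962146}{3} + \left(-5 + 4 \sqrt{2}\right)^{2} - \frac{7156 \sqrt{2}}{3}}$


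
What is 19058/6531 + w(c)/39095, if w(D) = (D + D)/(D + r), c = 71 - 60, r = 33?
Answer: 212878793/72951270 ≈ 2.9181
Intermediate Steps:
c = 11
w(D) = 2*D/(33 + D) (w(D) = (D + D)/(D + 33) = (2*D)/(33 + D) = 2*D/(33 + D))
19058/6531 + w(c)/39095 = 19058/6531 + (2*11/(33 + 11))/39095 = 19058*(1/6531) + (2*11/44)*(1/39095) = 19058/6531 + (2*11*(1/44))*(1/39095) = 19058/6531 + (1/2)*(1/39095) = 19058/6531 + 1/78190 = 212878793/72951270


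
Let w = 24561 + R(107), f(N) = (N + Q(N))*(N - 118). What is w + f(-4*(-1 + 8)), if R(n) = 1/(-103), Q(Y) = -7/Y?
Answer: 5894173/206 ≈ 28613.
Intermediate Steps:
R(n) = -1/103
f(N) = (-118 + N)*(N - 7/N) (f(N) = (N - 7/N)*(N - 118) = (N - 7/N)*(-118 + N) = (-118 + N)*(N - 7/N))
w = 2529782/103 (w = 24561 - 1/103 = 2529782/103 ≈ 24561.)
w + f(-4*(-1 + 8)) = 2529782/103 + (-7 + (-4*(-1 + 8))² - (-472)*(-1 + 8) + 826/((-4*(-1 + 8)))) = 2529782/103 + (-7 + (-4*7)² - (-472)*7 + 826/((-4*7))) = 2529782/103 + (-7 + (-28)² - 118*(-28) + 826/(-28)) = 2529782/103 + (-7 + 784 + 3304 + 826*(-1/28)) = 2529782/103 + (-7 + 784 + 3304 - 59/2) = 2529782/103 + 8103/2 = 5894173/206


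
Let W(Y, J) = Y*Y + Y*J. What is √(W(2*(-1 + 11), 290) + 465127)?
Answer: √471327 ≈ 686.53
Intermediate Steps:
W(Y, J) = Y² + J*Y
√(W(2*(-1 + 11), 290) + 465127) = √((2*(-1 + 11))*(290 + 2*(-1 + 11)) + 465127) = √((2*10)*(290 + 2*10) + 465127) = √(20*(290 + 20) + 465127) = √(20*310 + 465127) = √(6200 + 465127) = √471327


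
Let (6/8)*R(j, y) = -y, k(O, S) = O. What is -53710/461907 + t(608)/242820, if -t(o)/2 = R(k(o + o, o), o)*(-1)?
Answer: -60485822/491930955 ≈ -0.12296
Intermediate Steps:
R(j, y) = -4*y/3 (R(j, y) = 4*(-y)/3 = -4*y/3)
t(o) = -8*o/3 (t(o) = -2*(-4*o/3)*(-1) = -8*o/3)
-53710/461907 + t(608)/242820 = -53710/461907 - 8/3*608/242820 = -53710*1/461907 - 4864/3*1/242820 = -53710/461907 - 64/9585 = -60485822/491930955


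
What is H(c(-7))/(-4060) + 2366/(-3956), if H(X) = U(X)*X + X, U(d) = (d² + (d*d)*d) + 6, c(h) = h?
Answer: -626913/573620 ≈ -1.0929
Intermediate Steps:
U(d) = 6 + d² + d³ (U(d) = (d² + d²*d) + 6 = (d² + d³) + 6 = 6 + d² + d³)
H(X) = X + X*(6 + X² + X³) (H(X) = (6 + X² + X³)*X + X = X*(6 + X² + X³) + X = X + X*(6 + X² + X³))
H(c(-7))/(-4060) + 2366/(-3956) = -7*(7 + (-7)² + (-7)³)/(-4060) + 2366/(-3956) = -7*(7 + 49 - 343)*(-1/4060) + 2366*(-1/3956) = -7*(-287)*(-1/4060) - 1183/1978 = 2009*(-1/4060) - 1183/1978 = -287/580 - 1183/1978 = -626913/573620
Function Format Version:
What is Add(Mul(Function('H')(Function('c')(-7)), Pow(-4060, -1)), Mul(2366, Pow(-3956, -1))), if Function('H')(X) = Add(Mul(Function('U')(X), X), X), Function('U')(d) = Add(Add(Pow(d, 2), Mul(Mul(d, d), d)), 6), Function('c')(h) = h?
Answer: Rational(-626913, 573620) ≈ -1.0929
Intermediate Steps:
Function('U')(d) = Add(6, Pow(d, 2), Pow(d, 3)) (Function('U')(d) = Add(Add(Pow(d, 2), Mul(Pow(d, 2), d)), 6) = Add(Add(Pow(d, 2), Pow(d, 3)), 6) = Add(6, Pow(d, 2), Pow(d, 3)))
Function('H')(X) = Add(X, Mul(X, Add(6, Pow(X, 2), Pow(X, 3)))) (Function('H')(X) = Add(Mul(Add(6, Pow(X, 2), Pow(X, 3)), X), X) = Add(Mul(X, Add(6, Pow(X, 2), Pow(X, 3))), X) = Add(X, Mul(X, Add(6, Pow(X, 2), Pow(X, 3)))))
Add(Mul(Function('H')(Function('c')(-7)), Pow(-4060, -1)), Mul(2366, Pow(-3956, -1))) = Add(Mul(Mul(-7, Add(7, Pow(-7, 2), Pow(-7, 3))), Pow(-4060, -1)), Mul(2366, Pow(-3956, -1))) = Add(Mul(Mul(-7, Add(7, 49, -343)), Rational(-1, 4060)), Mul(2366, Rational(-1, 3956))) = Add(Mul(Mul(-7, -287), Rational(-1, 4060)), Rational(-1183, 1978)) = Add(Mul(2009, Rational(-1, 4060)), Rational(-1183, 1978)) = Add(Rational(-287, 580), Rational(-1183, 1978)) = Rational(-626913, 573620)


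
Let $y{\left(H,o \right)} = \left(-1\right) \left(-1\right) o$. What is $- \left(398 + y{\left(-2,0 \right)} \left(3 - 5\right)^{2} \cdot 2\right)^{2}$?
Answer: $-158404$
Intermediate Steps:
$y{\left(H,o \right)} = o$ ($y{\left(H,o \right)} = 1 o = o$)
$- \left(398 + y{\left(-2,0 \right)} \left(3 - 5\right)^{2} \cdot 2\right)^{2} = - \left(398 + 0 \left(3 - 5\right)^{2} \cdot 2\right)^{2} = - \left(398 + 0 \left(-2\right)^{2} \cdot 2\right)^{2} = - \left(398 + 0 \cdot 4 \cdot 2\right)^{2} = - \left(398 + 0 \cdot 2\right)^{2} = - \left(398 + 0\right)^{2} = - 398^{2} = \left(-1\right) 158404 = -158404$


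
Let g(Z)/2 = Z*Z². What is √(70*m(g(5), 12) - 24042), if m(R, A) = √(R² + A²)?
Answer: √(-24042 + 140*√15661) ≈ 80.758*I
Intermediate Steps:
g(Z) = 2*Z³ (g(Z) = 2*(Z*Z²) = 2*Z³)
m(R, A) = √(A² + R²)
√(70*m(g(5), 12) - 24042) = √(70*√(12² + (2*5³)²) - 24042) = √(70*√(144 + (2*125)²) - 24042) = √(70*√(144 + 250²) - 24042) = √(70*√(144 + 62500) - 24042) = √(70*√62644 - 24042) = √(70*(2*√15661) - 24042) = √(140*√15661 - 24042) = √(-24042 + 140*√15661)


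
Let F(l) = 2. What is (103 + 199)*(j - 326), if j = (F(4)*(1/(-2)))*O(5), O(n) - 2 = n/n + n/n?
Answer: -99660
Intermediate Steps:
O(n) = 4 (O(n) = 2 + (n/n + n/n) = 2 + (1 + 1) = 2 + 2 = 4)
j = -4 (j = (2*(1/(-2)))*4 = (2*(1*(-1/2)))*4 = (2*(-1/2))*4 = -1*4 = -4)
(103 + 199)*(j - 326) = (103 + 199)*(-4 - 326) = 302*(-330) = -99660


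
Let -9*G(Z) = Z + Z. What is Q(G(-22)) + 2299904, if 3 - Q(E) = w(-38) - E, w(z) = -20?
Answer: 20699387/9 ≈ 2.2999e+6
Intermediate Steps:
G(Z) = -2*Z/9 (G(Z) = -(Z + Z)/9 = -2*Z/9)
Q(E) = 23 + E (Q(E) = 3 - (-20 - E) = 3 + (20 + E) = 23 + E)
Q(G(-22)) + 2299904 = (23 - 2/9*(-22)) + 2299904 = (23 + 44/9) + 2299904 = 251/9 + 2299904 = 20699387/9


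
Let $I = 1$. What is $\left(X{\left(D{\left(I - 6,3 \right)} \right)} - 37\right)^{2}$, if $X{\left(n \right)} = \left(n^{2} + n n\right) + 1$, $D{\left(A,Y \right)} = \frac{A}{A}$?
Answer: $1156$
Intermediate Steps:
$D{\left(A,Y \right)} = 1$
$X{\left(n \right)} = 1 + 2 n^{2}$ ($X{\left(n \right)} = \left(n^{2} + n^{2}\right) + 1 = 2 n^{2} + 1 = 1 + 2 n^{2}$)
$\left(X{\left(D{\left(I - 6,3 \right)} \right)} - 37\right)^{2} = \left(\left(1 + 2 \cdot 1^{2}\right) - 37\right)^{2} = \left(\left(1 + 2 \cdot 1\right) - 37\right)^{2} = \left(\left(1 + 2\right) - 37\right)^{2} = \left(3 - 37\right)^{2} = \left(-34\right)^{2} = 1156$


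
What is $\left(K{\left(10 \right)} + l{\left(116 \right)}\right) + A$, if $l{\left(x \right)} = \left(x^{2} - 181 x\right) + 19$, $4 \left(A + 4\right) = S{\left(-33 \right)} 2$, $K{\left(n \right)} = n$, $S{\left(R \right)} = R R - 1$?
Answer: $-6971$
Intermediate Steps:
$S{\left(R \right)} = -1 + R^{2}$ ($S{\left(R \right)} = R^{2} - 1 = -1 + R^{2}$)
$A = 540$ ($A = -4 + \frac{\left(-1 + \left(-33\right)^{2}\right) 2}{4} = -4 + \frac{\left(-1 + 1089\right) 2}{4} = -4 + \frac{1088 \cdot 2}{4} = -4 + \frac{1}{4} \cdot 2176 = -4 + 544 = 540$)
$l{\left(x \right)} = 19 + x^{2} - 181 x$
$\left(K{\left(10 \right)} + l{\left(116 \right)}\right) + A = \left(10 + \left(19 + 116^{2} - 20996\right)\right) + 540 = \left(10 + \left(19 + 13456 - 20996\right)\right) + 540 = \left(10 - 7521\right) + 540 = -7511 + 540 = -6971$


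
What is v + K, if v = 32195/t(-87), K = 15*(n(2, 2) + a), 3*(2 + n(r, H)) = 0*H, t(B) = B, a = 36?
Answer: 12175/87 ≈ 139.94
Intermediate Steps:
n(r, H) = -2 (n(r, H) = -2 + (0*H)/3 = -2 + (⅓)*0 = -2 + 0 = -2)
K = 510 (K = 15*(-2 + 36) = 15*34 = 510)
v = -32195/87 (v = 32195/(-87) = 32195*(-1/87) = -32195/87 ≈ -370.06)
v + K = -32195/87 + 510 = 12175/87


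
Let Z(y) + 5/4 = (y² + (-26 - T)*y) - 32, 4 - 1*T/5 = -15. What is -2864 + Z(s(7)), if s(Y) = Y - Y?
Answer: -11589/4 ≈ -2897.3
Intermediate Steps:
T = 95 (T = 20 - 5*(-15) = 20 + 75 = 95)
s(Y) = 0
Z(y) = -133/4 + y² - 121*y (Z(y) = -5/4 + ((y² + (-26 - 1*95)*y) - 32) = -5/4 + ((y² + (-26 - 95)*y) - 32) = -5/4 + ((y² - 121*y) - 32) = -5/4 + (-32 + y² - 121*y) = -133/4 + y² - 121*y)
-2864 + Z(s(7)) = -2864 + (-133/4 + 0² - 121*0) = -2864 + (-133/4 + 0 + 0) = -2864 - 133/4 = -11589/4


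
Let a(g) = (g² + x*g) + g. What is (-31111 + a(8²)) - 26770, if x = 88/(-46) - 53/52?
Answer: -16118691/299 ≈ -53909.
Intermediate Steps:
x = -3507/1196 (x = 88*(-1/46) - 53*1/52 = -44/23 - 53/52 = -3507/1196 ≈ -2.9323)
a(g) = g² - 2311*g/1196 (a(g) = (g² - 3507*g/1196) + g = g² - 2311*g/1196)
(-31111 + a(8²)) - 26770 = (-31111 + (1/1196)*8²*(-2311 + 1196*8²)) - 26770 = (-31111 + (1/1196)*64*(-2311 + 1196*64)) - 26770 = (-31111 + (1/1196)*64*(-2311 + 76544)) - 26770 = (-31111 + (1/1196)*64*74233) - 26770 = (-31111 + 1187728/299) - 26770 = -8114461/299 - 26770 = -16118691/299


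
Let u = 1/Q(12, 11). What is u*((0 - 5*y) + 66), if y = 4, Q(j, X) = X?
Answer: 46/11 ≈ 4.1818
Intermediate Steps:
u = 1/11 ≈ 0.090909
u*((0 - 5*y) + 66) = ((0 - 5*4) + 66)/11 = ((0 - 20) + 66)/11 = (-20 + 66)/11 = (1/11)*46 = 46/11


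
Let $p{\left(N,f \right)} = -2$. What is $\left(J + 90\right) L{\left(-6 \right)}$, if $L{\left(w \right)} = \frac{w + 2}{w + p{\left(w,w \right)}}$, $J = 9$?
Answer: $\frac{99}{2} \approx 49.5$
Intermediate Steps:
$L{\left(w \right)} = \frac{2 + w}{-2 + w}$ ($L{\left(w \right)} = \frac{w + 2}{w - 2} = \frac{2 + w}{-2 + w}$)
$\left(J + 90\right) L{\left(-6 \right)} = \left(9 + 90\right) \frac{2 - 6}{-2 - 6} = 99 \frac{1}{-8} \left(-4\right) = 99 \left(\left(- \frac{1}{8}\right) \left(-4\right)\right) = 99 \cdot \frac{1}{2} = \frac{99}{2}$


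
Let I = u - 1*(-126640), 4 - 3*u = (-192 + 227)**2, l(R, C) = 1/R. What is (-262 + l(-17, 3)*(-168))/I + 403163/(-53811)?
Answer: -865402708589/115476307371 ≈ -7.4942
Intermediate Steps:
u = -407 (u = 4/3 - (-192 + 227)**2/3 = 4/3 - 1/3*35**2 = 4/3 - 1/3*1225 = 4/3 - 1225/3 = -407)
I = 126233 (I = -407 - 1*(-126640) = -407 + 126640 = 126233)
(-262 + l(-17, 3)*(-168))/I + 403163/(-53811) = (-262 - 168/(-17))/126233 + 403163/(-53811) = (-262 - 1/17*(-168))*(1/126233) + 403163*(-1/53811) = (-262 + 168/17)*(1/126233) - 403163/53811 = -4286/17*1/126233 - 403163/53811 = -4286/2145961 - 403163/53811 = -865402708589/115476307371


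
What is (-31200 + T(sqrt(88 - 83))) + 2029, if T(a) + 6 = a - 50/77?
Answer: -2246679/77 + sqrt(5) ≈ -29175.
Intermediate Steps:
T(a) = -512/77 + a (T(a) = -6 + (a - 50/77) = -6 + (-50/77 + a) = -512/77 + a)
(-31200 + T(sqrt(88 - 83))) + 2029 = (-31200 + (-512/77 + sqrt(88 - 83))) + 2029 = (-31200 + (-512/77 + sqrt(5))) + 2029 = (-2402912/77 + sqrt(5)) + 2029 = -2246679/77 + sqrt(5)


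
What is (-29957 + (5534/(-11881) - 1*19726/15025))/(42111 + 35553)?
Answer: -5348002245881/13863957909600 ≈ -0.38575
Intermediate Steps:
(-29957 + (5534/(-11881) - 1*19726/15025))/(42111 + 35553) = (-29957 + (5534*(-1/11881) - 19726*1/15025))/77664 = (-29957 + (-5534/11881 - 19726/15025))*(1/77664) = (-29957 - 317512956/178512025)*(1/77664) = -5348002245881/178512025*1/77664 = -5348002245881/13863957909600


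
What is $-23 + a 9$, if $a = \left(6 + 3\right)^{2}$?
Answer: $706$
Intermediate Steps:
$a = 81$ ($a = 9^{2} = 81$)
$-23 + a 9 = -23 + 81 \cdot 9 = -23 + 729 = 706$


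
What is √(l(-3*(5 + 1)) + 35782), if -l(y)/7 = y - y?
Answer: √35782 ≈ 189.16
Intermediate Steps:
l(y) = 0 (l(y) = -7*(y - y) = -7*0 = 0)
√(l(-3*(5 + 1)) + 35782) = √(0 + 35782) = √35782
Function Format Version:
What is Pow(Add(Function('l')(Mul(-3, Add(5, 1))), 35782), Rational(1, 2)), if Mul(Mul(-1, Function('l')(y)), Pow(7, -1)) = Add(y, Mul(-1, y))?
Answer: Pow(35782, Rational(1, 2)) ≈ 189.16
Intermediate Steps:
Function('l')(y) = 0 (Function('l')(y) = Mul(-7, Add(y, Mul(-1, y))) = Mul(-7, 0) = 0)
Pow(Add(Function('l')(Mul(-3, Add(5, 1))), 35782), Rational(1, 2)) = Pow(Add(0, 35782), Rational(1, 2)) = Pow(35782, Rational(1, 2))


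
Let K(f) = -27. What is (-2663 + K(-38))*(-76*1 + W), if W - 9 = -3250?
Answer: 8922730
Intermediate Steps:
W = -3241 (W = 9 - 3250 = -3241)
(-2663 + K(-38))*(-76*1 + W) = (-2663 - 27)*(-76*1 - 3241) = -2690*(-76 - 3241) = -2690*(-3317) = 8922730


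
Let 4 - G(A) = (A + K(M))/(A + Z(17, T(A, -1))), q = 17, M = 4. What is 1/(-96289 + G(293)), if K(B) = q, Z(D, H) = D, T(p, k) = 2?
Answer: -1/96286 ≈ -1.0386e-5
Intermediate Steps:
K(B) = 17
G(A) = 3 (G(A) = 4 - (A + 17)/(A + 17) = 4 - (17 + A)/(17 + A) = 4 - 1*1 = 4 - 1 = 3)
1/(-96289 + G(293)) = 1/(-96289 + 3) = 1/(-96286) = -1/96286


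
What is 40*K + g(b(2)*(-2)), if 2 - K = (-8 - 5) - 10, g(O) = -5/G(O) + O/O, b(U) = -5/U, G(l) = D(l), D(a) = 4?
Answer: 3999/4 ≈ 999.75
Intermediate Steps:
G(l) = 4
g(O) = -¼ (g(O) = -5/4 + O/O = -5*¼ + 1 = -5/4 + 1 = -¼)
K = 25 (K = 2 - ((-8 - 5) - 10) = 2 - (-13 - 10) = 2 - 1*(-23) = 2 + 23 = 25)
40*K + g(b(2)*(-2)) = 40*25 - ¼ = 1000 - ¼ = 3999/4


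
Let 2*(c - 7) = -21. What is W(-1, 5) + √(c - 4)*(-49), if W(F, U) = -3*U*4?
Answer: -60 - 49*I*√30/2 ≈ -60.0 - 134.19*I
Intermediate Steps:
c = -7/2 (c = 7 + (½)*(-21) = 7 - 21/2 = -7/2 ≈ -3.5000)
W(F, U) = -12*U
W(-1, 5) + √(c - 4)*(-49) = -12*5 + √(-7/2 - 4)*(-49) = -60 + √(-15/2)*(-49) = -60 + (I*√30/2)*(-49) = -60 - 49*I*√30/2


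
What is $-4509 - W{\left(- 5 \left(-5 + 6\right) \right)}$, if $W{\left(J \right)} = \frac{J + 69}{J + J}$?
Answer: $- \frac{22513}{5} \approx -4502.6$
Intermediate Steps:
$W{\left(J \right)} = \frac{69 + J}{2 J}$
$-4509 - W{\left(- 5 \left(-5 + 6\right) \right)} = -4509 - \frac{69 - 5 \left(-5 + 6\right)}{2 \left(- 5 \left(-5 + 6\right)\right)} = -4509 - \frac{69 - 5}{2 \left(\left(-5\right) 1\right)} = -4509 - \frac{69 - 5}{2 \left(-5\right)} = -4509 - \frac{1}{2} \left(- \frac{1}{5}\right) 64 = -4509 - - \frac{32}{5} = -4509 + \frac{32}{5} = - \frac{22513}{5}$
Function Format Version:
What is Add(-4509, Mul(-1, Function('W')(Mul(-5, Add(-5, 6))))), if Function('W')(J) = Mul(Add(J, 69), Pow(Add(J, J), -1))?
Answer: Rational(-22513, 5) ≈ -4502.6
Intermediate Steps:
Function('W')(J) = Mul(Rational(1, 2), Pow(J, -1), Add(69, J)) (Function('W')(J) = Mul(Add(69, J), Pow(Mul(2, J), -1)) = Mul(Add(69, J), Mul(Rational(1, 2), Pow(J, -1))) = Mul(Rational(1, 2), Pow(J, -1), Add(69, J)))
Add(-4509, Mul(-1, Function('W')(Mul(-5, Add(-5, 6))))) = Add(-4509, Mul(-1, Mul(Rational(1, 2), Pow(Mul(-5, Add(-5, 6)), -1), Add(69, Mul(-5, Add(-5, 6)))))) = Add(-4509, Mul(-1, Mul(Rational(1, 2), Pow(Mul(-5, 1), -1), Add(69, Mul(-5, 1))))) = Add(-4509, Mul(-1, Mul(Rational(1, 2), Pow(-5, -1), Add(69, -5)))) = Add(-4509, Mul(-1, Mul(Rational(1, 2), Rational(-1, 5), 64))) = Add(-4509, Mul(-1, Rational(-32, 5))) = Add(-4509, Rational(32, 5)) = Rational(-22513, 5)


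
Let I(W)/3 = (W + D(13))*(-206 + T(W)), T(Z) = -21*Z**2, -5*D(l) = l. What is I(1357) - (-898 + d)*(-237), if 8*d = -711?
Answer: -1257014064171/8 ≈ -1.5713e+11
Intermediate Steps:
D(l) = -l/5
d = -711/8 (d = (1/8)*(-711) = -711/8 ≈ -88.875)
I(W) = 3*(-206 - 21*W**2)*(-13/5 + W) (I(W) = 3*((W - 1/5*13)*(-206 - 21*W**2)) = 3*((W - 13/5)*(-206 - 21*W**2)) = 3*((-13/5 + W)*(-206 - 21*W**2)) = 3*((-206 - 21*W**2)*(-13/5 + W)) = 3*(-206 - 21*W**2)*(-13/5 + W))
I(1357) - (-898 + d)*(-237) = (8034/5 - 618*1357 - 63*1357**3 + (819/5)*1357**2) - (-898 - 711/8)*(-237) = (8034/5 - 838626 - 63*2498846293 + (819/5)*1841449) - (-7895)*(-237)/8 = (8034/5 - 838626 - 157427316459 + 1508146731/5) - 1*1871115/8 = -157126524132 - 1871115/8 = -1257014064171/8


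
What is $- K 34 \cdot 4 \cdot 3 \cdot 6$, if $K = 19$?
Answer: $-46512$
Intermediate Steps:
$- K 34 \cdot 4 \cdot 3 \cdot 6 = - 19 \cdot 34 \cdot 4 \cdot 3 \cdot 6 = - 646 \cdot 12 \cdot 6 = - 646 \cdot 72 = \left(-1\right) 46512 = -46512$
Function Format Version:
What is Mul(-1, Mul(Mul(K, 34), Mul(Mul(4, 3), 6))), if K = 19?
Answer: -46512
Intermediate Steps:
Mul(-1, Mul(Mul(K, 34), Mul(Mul(4, 3), 6))) = Mul(-1, Mul(Mul(19, 34), Mul(Mul(4, 3), 6))) = Mul(-1, Mul(646, Mul(12, 6))) = Mul(-1, Mul(646, 72)) = Mul(-1, 46512) = -46512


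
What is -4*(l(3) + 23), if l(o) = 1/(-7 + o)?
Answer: -91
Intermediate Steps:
-4*(l(3) + 23) = -4*(1/(-7 + 3) + 23) = -4*(1/(-4) + 23) = -4*(-¼ + 23) = -4*91/4 = -91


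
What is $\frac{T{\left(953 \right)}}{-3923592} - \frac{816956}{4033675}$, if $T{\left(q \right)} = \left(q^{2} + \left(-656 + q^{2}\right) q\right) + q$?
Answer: $- \frac{3495590142509377}{15826494960600} \approx -220.87$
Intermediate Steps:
$T{\left(q \right)} = q + q^{2} + q \left(-656 + q^{2}\right)$ ($T{\left(q \right)} = \left(q^{2} + q \left(-656 + q^{2}\right)\right) + q = q + q^{2} + q \left(-656 + q^{2}\right)$)
$\frac{T{\left(953 \right)}}{-3923592} - \frac{816956}{4033675} = \frac{953 \left(-655 + 953 + 953^{2}\right)}{-3923592} - \frac{816956}{4033675} = 953 \left(-655 + 953 + 908209\right) \left(- \frac{1}{3923592}\right) - \frac{816956}{4033675} = 953 \cdot 908507 \left(- \frac{1}{3923592}\right) - \frac{816956}{4033675} = 865807171 \left(- \frac{1}{3923592}\right) - \frac{816956}{4033675} = - \frac{865807171}{3923592} - \frac{816956}{4033675} = - \frac{3495590142509377}{15826494960600}$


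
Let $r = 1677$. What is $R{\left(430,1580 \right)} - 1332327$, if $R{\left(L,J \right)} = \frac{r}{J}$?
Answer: $- \frac{2105074983}{1580} \approx -1.3323 \cdot 10^{6}$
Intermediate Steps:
$R{\left(L,J \right)} = \frac{1677}{J}$
$R{\left(430,1580 \right)} - 1332327 = \frac{1677}{1580} - 1332327 = - \frac{2105074983}{1580}$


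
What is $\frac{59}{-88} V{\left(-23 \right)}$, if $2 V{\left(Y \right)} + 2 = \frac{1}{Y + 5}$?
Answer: $\frac{2183}{3168} \approx 0.68908$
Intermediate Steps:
$V{\left(Y \right)} = -1 + \frac{1}{2 \left(5 + Y\right)}$ ($V{\left(Y \right)} = -1 + \frac{1}{2 \left(Y + 5\right)} = -1 + \frac{1}{2 \left(5 + Y\right)}$)
$\frac{59}{-88} V{\left(-23 \right)} = \frac{59}{-88} \frac{- \frac{9}{2} - -23}{5 - 23} = 59 \left(- \frac{1}{88}\right) \frac{- \frac{9}{2} + 23}{-18} = - \frac{59 \left(\left(- \frac{1}{18}\right) \frac{37}{2}\right)}{88} = \left(- \frac{59}{88}\right) \left(- \frac{37}{36}\right) = \frac{2183}{3168}$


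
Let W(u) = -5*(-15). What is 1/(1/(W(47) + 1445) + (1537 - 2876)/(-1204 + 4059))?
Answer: -173584/81297 ≈ -2.1352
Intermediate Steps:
W(u) = 75
1/(1/(W(47) + 1445) + (1537 - 2876)/(-1204 + 4059)) = 1/(1/(75 + 1445) + (1537 - 2876)/(-1204 + 4059)) = 1/(1/1520 - 1339/2855) = 1/(-81297/173584) = -173584/81297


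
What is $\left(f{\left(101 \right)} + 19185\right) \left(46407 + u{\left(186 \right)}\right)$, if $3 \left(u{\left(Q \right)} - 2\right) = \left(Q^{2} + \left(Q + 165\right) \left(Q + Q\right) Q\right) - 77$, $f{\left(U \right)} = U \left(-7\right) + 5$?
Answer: $150698910218$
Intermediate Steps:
$f{\left(U \right)} = 5 - 7 U$ ($f{\left(U \right)} = - 7 U + 5 = 5 - 7 U$)
$u{\left(Q \right)} = - \frac{71}{3} + \frac{Q^{2}}{3} + \frac{2 Q^{2} \left(165 + Q\right)}{3}$ ($u{\left(Q \right)} = 2 + \frac{\left(Q^{2} + \left(Q + 165\right) \left(Q + Q\right) Q\right) - 77}{3} = 2 + \frac{\left(Q^{2} + \left(165 + Q\right) 2 Q Q\right) - 77}{3} = 2 + \frac{\left(Q^{2} + 2 Q \left(165 + Q\right) Q\right) - 77}{3} = 2 + \frac{\left(Q^{2} + 2 Q^{2} \left(165 + Q\right)\right) - 77}{3} = 2 + \frac{-77 + Q^{2} + 2 Q^{2} \left(165 + Q\right)}{3} = 2 + \left(- \frac{77}{3} + \frac{Q^{2}}{3} + \frac{2 Q^{2} \left(165 + Q\right)}{3}\right) = - \frac{71}{3} + \frac{Q^{2}}{3} + \frac{2 Q^{2} \left(165 + Q\right)}{3}$)
$\left(f{\left(101 \right)} + 19185\right) \left(46407 + u{\left(186 \right)}\right) = \left(\left(5 - 707\right) + 19185\right) \left(46407 + \left(- \frac{71}{3} + \frac{2 \cdot 186^{3}}{3} + \frac{331 \cdot 186^{2}}{3}\right)\right) = \left(\left(5 - 707\right) + 19185\right) \left(46407 + \left(- \frac{71}{3} + \frac{2}{3} \cdot 6434856 + \frac{331}{3} \cdot 34596\right)\right) = \left(-702 + 19185\right) \left(46407 + \left(- \frac{71}{3} + 4289904 + 3817092\right)\right) = 18483 \left(46407 + \frac{24320917}{3}\right) = 18483 \cdot \frac{24460138}{3} = 150698910218$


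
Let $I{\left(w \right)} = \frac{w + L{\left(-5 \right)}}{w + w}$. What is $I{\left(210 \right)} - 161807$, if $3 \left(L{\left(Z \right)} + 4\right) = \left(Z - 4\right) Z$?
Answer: $- \frac{67958719}{420} \approx -1.6181 \cdot 10^{5}$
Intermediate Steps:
$L{\left(Z \right)} = -4 + \frac{Z \left(-4 + Z\right)}{3}$ ($L{\left(Z \right)} = -4 + \frac{\left(Z - 4\right) Z}{3} = -4 + \frac{\left(-4 + Z\right) Z}{3} = -4 + \frac{Z \left(-4 + Z\right)}{3}$)
$I{\left(w \right)} = \frac{11 + w}{2 w}$ ($I{\left(w \right)} = \frac{w - \left(- \frac{8}{3} - \frac{25}{3}\right)}{w + w} = \frac{w + \left(-4 + \frac{20}{3} + \frac{1}{3} \cdot 25\right)}{2 w} = \left(w + \left(-4 + \frac{20}{3} + \frac{25}{3}\right)\right) \frac{1}{2 w} = \left(w + 11\right) \frac{1}{2 w} = \left(11 + w\right) \frac{1}{2 w} = \frac{11 + w}{2 w}$)
$I{\left(210 \right)} - 161807 = \frac{11 + 210}{2 \cdot 210} - 161807 = \frac{1}{2} \cdot \frac{1}{210} \cdot 221 - 161807 = \frac{221}{420} - 161807 = - \frac{67958719}{420}$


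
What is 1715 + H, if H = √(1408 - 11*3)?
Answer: 1715 + 5*√55 ≈ 1752.1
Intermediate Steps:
H = 5*√55 (H = √(1408 - 33) = √1375 = 5*√55 ≈ 37.081)
1715 + H = 1715 + 5*√55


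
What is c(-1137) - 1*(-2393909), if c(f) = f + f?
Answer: 2391635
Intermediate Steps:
c(f) = 2*f
c(-1137) - 1*(-2393909) = 2*(-1137) - 1*(-2393909) = -2274 + 2393909 = 2391635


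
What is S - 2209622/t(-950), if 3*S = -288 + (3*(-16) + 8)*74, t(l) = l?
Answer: 1771633/1425 ≈ 1243.3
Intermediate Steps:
S = -3248/3 (S = (-288 + (3*(-16) + 8)*74)/3 = (-288 + (-48 + 8)*74)/3 = (-288 - 40*74)/3 = (-288 - 2960)/3 = (1/3)*(-3248) = -3248/3 ≈ -1082.7)
S - 2209622/t(-950) = -3248/3 - 2209622/(-950) = -3248/3 - 2209622*(-1/950) = -3248/3 + 1104811/475 = 1771633/1425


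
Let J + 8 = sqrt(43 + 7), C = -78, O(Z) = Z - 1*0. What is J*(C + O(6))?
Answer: 576 - 360*sqrt(2) ≈ 66.883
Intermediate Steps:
O(Z) = Z (O(Z) = Z + 0 = Z)
J = -8 + 5*sqrt(2) (J = -8 + sqrt(43 + 7) = -8 + sqrt(50) = -8 + 5*sqrt(2) ≈ -0.92893)
J*(C + O(6)) = (-8 + 5*sqrt(2))*(-78 + 6) = (-8 + 5*sqrt(2))*(-72) = 576 - 360*sqrt(2)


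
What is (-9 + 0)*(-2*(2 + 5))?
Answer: 126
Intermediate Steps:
(-9 + 0)*(-2*(2 + 5)) = -(-18)*7 = -9*(-14) = 126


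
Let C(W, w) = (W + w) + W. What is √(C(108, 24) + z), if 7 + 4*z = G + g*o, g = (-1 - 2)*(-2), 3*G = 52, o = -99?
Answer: √3387/6 ≈ 9.6997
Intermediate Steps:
G = 52/3 (G = (⅓)*52 = 52/3 ≈ 17.333)
C(W, w) = w + 2*W
g = 6 (g = -3*(-2) = 6)
z = -1751/12 (z = -7/4 + (52/3 + 6*(-99))/4 = -7/4 + (52/3 - 594)/4 = -7/4 + (¼)*(-1730/3) = -7/4 - 865/6 = -1751/12 ≈ -145.92)
√(C(108, 24) + z) = √((24 + 2*108) - 1751/12) = √((24 + 216) - 1751/12) = √(240 - 1751/12) = √(1129/12) = √3387/6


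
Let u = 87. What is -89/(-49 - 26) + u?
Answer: 6614/75 ≈ 88.187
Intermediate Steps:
-89/(-49 - 26) + u = -89/(-49 - 26) + 87 = -89/(-75) + 87 = -1/75*(-89) + 87 = 89/75 + 87 = 6614/75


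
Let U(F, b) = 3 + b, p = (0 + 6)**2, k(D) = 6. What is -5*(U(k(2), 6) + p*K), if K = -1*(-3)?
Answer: -585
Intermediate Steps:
K = 3
p = 36 (p = 6**2 = 36)
-5*(U(k(2), 6) + p*K) = -5*((3 + 6) + 36*3) = -5*(9 + 108) = -5*117 = -585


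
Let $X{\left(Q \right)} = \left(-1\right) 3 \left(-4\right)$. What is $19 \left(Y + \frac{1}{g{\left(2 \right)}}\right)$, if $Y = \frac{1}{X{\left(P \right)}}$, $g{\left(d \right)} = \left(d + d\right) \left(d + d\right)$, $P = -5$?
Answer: $\frac{133}{48} \approx 2.7708$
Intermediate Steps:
$g{\left(d \right)} = 4 d^{2}$ ($g{\left(d \right)} = 2 d 2 d = 4 d^{2}$)
$X{\left(Q \right)} = 12$ ($X{\left(Q \right)} = \left(-3\right) \left(-4\right) = 12$)
$Y = \frac{1}{12} \approx 0.083333$
$19 \left(Y + \frac{1}{g{\left(2 \right)}}\right) = 19 \left(\frac{1}{12} + \frac{1}{4 \cdot 2^{2}}\right) = 19 \left(\frac{1}{12} + \frac{1}{4 \cdot 4}\right) = 19 \left(\frac{1}{12} + \frac{1}{16}\right) = 19 \cdot \frac{7}{48} = \frac{133}{48}$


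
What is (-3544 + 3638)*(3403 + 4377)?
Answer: 731320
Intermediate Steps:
(-3544 + 3638)*(3403 + 4377) = 94*7780 = 731320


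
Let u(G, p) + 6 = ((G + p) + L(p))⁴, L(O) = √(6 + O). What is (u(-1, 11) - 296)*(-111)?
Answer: -2240757 - 519480*√17 ≈ -4.3826e+6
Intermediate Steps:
u(G, p) = -6 + (G + p + √(6 + p))⁴ (u(G, p) = -6 + ((G + p) + √(6 + p))⁴ = -6 + (G + p + √(6 + p))⁴)
(u(-1, 11) - 296)*(-111) = ((-6 + (-1 + 11 + √(6 + 11))⁴) - 296)*(-111) = ((-6 + (-1 + 11 + √17)⁴) - 296)*(-111) = ((-6 + (10 + √17)⁴) - 296)*(-111) = (-302 + (10 + √17)⁴)*(-111) = 33522 - 111*(10 + √17)⁴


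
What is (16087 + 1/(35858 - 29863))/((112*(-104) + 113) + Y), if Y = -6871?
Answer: -48220783/55171985 ≈ -0.87401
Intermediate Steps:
(16087 + 1/(35858 - 29863))/((112*(-104) + 113) + Y) = (16087 + 1/(35858 - 29863))/((112*(-104) + 113) - 6871) = (16087 + 1/5995)/((-11648 + 113) - 6871) = (16087 + 1/5995)/(-11535 - 6871) = (96441566/5995)/(-18406) = (96441566/5995)*(-1/18406) = -48220783/55171985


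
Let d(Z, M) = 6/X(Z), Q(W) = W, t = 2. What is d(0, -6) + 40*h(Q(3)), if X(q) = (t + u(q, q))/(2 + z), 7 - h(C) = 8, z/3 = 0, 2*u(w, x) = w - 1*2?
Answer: -28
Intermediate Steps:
u(w, x) = -1 + w/2 (u(w, x) = (w - 1*2)/2 = (w - 2)/2 = (-2 + w)/2 = -1 + w/2)
z = 0 (z = 3*0 = 0)
h(C) = -1 (h(C) = 7 - 1*8 = 7 - 8 = -1)
X(q) = 1/2 + q/4 (X(q) = (2 + (-1 + q/2))/(2 + 0) = (1 + q/2)/2 = (1 + q/2)*(1/2) = 1/2 + q/4)
d(Z, M) = 6/(1/2 + Z/4)
d(0, -6) + 40*h(Q(3)) = 24/(2 + 0) + 40*(-1) = 24/2 - 40 = 24*(1/2) - 40 = 12 - 40 = -28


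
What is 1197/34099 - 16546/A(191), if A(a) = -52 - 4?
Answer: 282134543/954772 ≈ 295.50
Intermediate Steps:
A(a) = -56
1197/34099 - 16546/A(191) = 1197/34099 - 16546/(-56) = 1197*(1/34099) - 16546*(-1/56) = 1197/34099 + 8273/28 = 282134543/954772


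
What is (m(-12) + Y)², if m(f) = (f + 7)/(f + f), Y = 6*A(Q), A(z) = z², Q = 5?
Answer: 12996025/576 ≈ 22563.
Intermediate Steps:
Y = 150 (Y = 6*5² = 6*25 = 150)
m(f) = (7 + f)/(2*f) (m(f) = (7 + f)/((2*f)) = (7 + f)*(1/(2*f)) = (7 + f)/(2*f))
(m(-12) + Y)² = ((½)*(7 - 12)/(-12) + 150)² = ((½)*(-1/12)*(-5) + 150)² = (5/24 + 150)² = (3605/24)² = 12996025/576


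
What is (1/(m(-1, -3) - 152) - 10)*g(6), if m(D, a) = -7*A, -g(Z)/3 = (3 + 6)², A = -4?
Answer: 301563/124 ≈ 2432.0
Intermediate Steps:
g(Z) = -243 (g(Z) = -3*(3 + 6)² = -3*9² = -3*81 = -243)
m(D, a) = 28 (m(D, a) = -7*(-4) = 28)
(1/(m(-1, -3) - 152) - 10)*g(6) = (1/(28 - 152) - 10)*(-243) = (1/(-124) - 10)*(-243) = (-1/124 - 10)*(-243) = -1241/124*(-243) = 301563/124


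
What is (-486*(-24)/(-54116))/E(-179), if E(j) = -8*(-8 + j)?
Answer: -729/5059846 ≈ -0.00014408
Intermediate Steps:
E(j) = 64 - 8*j
(-486*(-24)/(-54116))/E(-179) = (-486*(-24)/(-54116))/(64 - 8*(-179)) = (11664*(-1/54116))/(64 + 1432) = -2916/13529/1496 = -2916/13529*1/1496 = -729/5059846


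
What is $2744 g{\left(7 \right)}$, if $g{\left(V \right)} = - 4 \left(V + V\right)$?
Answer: $-153664$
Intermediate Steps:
$g{\left(V \right)} = - 8 V$ ($g{\left(V \right)} = - 4 \cdot 2 V = - 8 V$)
$2744 g{\left(7 \right)} = 2744 \left(\left(-8\right) 7\right) = 2744 \left(-56\right) = -153664$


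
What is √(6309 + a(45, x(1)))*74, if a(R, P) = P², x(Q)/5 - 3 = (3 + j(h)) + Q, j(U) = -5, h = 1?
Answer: 74*√6409 ≈ 5924.2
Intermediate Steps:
x(Q) = 5 + 5*Q (x(Q) = 15 + 5*((3 - 5) + Q) = 15 + 5*(-2 + Q) = 15 + (-10 + 5*Q) = 5 + 5*Q)
√(6309 + a(45, x(1)))*74 = √(6309 + (5 + 5*1)²)*74 = √(6309 + (5 + 5)²)*74 = √(6309 + 10²)*74 = √(6309 + 100)*74 = √6409*74 = 74*√6409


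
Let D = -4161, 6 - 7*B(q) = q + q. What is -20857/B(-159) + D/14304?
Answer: -174143155/386208 ≈ -450.91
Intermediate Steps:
B(q) = 6/7 - 2*q/7 (B(q) = 6/7 - (q + q)/7 = 6/7 - 2*q/7)
-20857/B(-159) + D/14304 = -20857/(6/7 - 2/7*(-159)) - 4161/14304 = -20857/(6/7 + 318/7) - 4161*1/14304 = -20857/324/7 - 1387/4768 = -20857*7/324 - 1387/4768 = -145999/324 - 1387/4768 = -174143155/386208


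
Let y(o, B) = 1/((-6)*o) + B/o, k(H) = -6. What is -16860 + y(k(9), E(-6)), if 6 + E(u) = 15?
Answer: -607013/36 ≈ -16861.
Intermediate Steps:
E(u) = 9 (E(u) = -6 + 15 = 9)
y(o, B) = -1/(6*o) + B/o
-16860 + y(k(9), E(-6)) = -16860 + (-⅙ + 9)/(-6) = -16860 - ⅙*53/6 = -16860 - 53/36 = -607013/36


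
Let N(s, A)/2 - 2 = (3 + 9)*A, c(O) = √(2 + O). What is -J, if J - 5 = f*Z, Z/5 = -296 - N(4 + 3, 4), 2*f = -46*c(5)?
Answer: -5 - 45540*√7 ≈ -1.2049e+5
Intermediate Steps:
N(s, A) = 4 + 24*A (N(s, A) = 4 + 2*((3 + 9)*A) = 4 + 2*(12*A) = 4 + 24*A)
f = -23*√7 (f = (-46*√(2 + 5))/2 = (-46*√7)/2 = -23*√7 ≈ -60.852)
Z = -1980 (Z = 5*(-296 - (4 + 24*4)) = 5*(-296 - (4 + 96)) = 5*(-296 - 1*100) = 5*(-296 - 100) = 5*(-396) = -1980)
J = 5 + 45540*√7 (J = 5 - 23*√7*(-1980) = 5 + 45540*√7 ≈ 1.2049e+5)
-J = -(5 + 45540*√7) = -5 - 45540*√7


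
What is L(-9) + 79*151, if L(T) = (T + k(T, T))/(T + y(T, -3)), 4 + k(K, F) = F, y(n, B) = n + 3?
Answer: 178957/15 ≈ 11930.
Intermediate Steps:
y(n, B) = 3 + n
k(K, F) = -4 + F
L(T) = (-4 + 2*T)/(3 + 2*T) (L(T) = (T + (-4 + T))/(T + (3 + T)) = (-4 + 2*T)/(3 + 2*T))
L(-9) + 79*151 = 2*(-2 - 9)/(3 + 2*(-9)) + 79*151 = 2*(-11)/(3 - 18) + 11929 = 2*(-11)/(-15) + 11929 = 2*(-1/15)*(-11) + 11929 = 22/15 + 11929 = 178957/15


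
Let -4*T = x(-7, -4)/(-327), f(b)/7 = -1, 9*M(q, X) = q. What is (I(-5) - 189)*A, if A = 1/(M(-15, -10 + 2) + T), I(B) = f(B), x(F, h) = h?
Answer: 1526/13 ≈ 117.38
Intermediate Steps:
M(q, X) = q/9
f(b) = -7 (f(b) = 7*(-1) = -7)
T = -1/327 (T = -(-1)/(-327) = -(-1)*(-1)/327 = -1/4*4/327 = -1/327 ≈ -0.0030581)
I(B) = -7
A = -109/182 (A = 1/((1/9)*(-15) - 1/327) = 1/(-5/3 - 1/327) = 1/(-182/109) = -109/182 ≈ -0.59890)
(I(-5) - 189)*A = (-7 - 189)*(-109/182) = -196*(-109/182) = 1526/13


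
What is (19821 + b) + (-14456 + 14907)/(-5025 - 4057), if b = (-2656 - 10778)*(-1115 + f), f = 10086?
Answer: -1094350058077/9082 ≈ -1.2050e+8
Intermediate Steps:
b = -120516414 (b = (-2656 - 10778)*(-1115 + 10086) = -13434*8971 = -120516414)
(19821 + b) + (-14456 + 14907)/(-5025 - 4057) = (19821 - 120516414) + (-14456 + 14907)/(-5025 - 4057) = -120496593 + 451/(-9082) = -120496593 + 451*(-1/9082) = -120496593 - 451/9082 = -1094350058077/9082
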